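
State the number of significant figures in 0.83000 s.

0.83000: leading zeros are not significant; trailing zeros after a decimal point are significant.

5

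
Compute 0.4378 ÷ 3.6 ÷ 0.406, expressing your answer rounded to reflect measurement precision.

0.30

0.4378 ÷ 3.6 ÷ 0.406 = 0.299534756431…
Multiplication/division keeps the fewest significant figures: 0.4378 → 4 s.f., 3.6 → 2 s.f., 0.406 → 3 s.f.; limit is 2.
Rounded to 2 significant figures: 0.30.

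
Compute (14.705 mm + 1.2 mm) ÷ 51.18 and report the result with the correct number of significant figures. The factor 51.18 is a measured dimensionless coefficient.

0.311 mm

14.705 mm + 1.2 mm = 15.905 mm; the sum is limited to 1 decimal place (3 s.f.).
Carrying full precision, 15.905 ÷ 51.18 = 0.310765924189… mm; 51.18 has 4 s.f., so the result keeps min(3, 4) = 3 s.f.
Rounded to 3 significant figures: 0.311 mm.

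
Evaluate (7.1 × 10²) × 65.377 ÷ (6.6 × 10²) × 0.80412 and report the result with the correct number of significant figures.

(7.1 × 10²) × 65.377 ÷ (6.6 × 10²) × 0.80412 = 56.5536012127…
Multiplication/division keeps the fewest significant figures: 7.1 × 10² → 2 s.f., 65.377 → 5 s.f., 6.6 × 10² → 2 s.f., 0.80412 → 5 s.f.; limit is 2.
Rounded to 2 significant figures: 57.

57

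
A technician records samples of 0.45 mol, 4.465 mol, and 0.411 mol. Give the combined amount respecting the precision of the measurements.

0.45 mol + 4.465 mol + 0.411 mol = 5.326 mol.
Addition/subtraction keeps the fewest decimal places: 0.45 → 2 decimal places, 4.465 → 3 decimal places, 0.411 → 3 decimal places; limit is 2.
Rounded to 2 decimal places: 5.33 mol.

5.33 mol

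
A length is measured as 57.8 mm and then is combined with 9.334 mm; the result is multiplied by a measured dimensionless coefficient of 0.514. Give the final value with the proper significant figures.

57.8 mm + 9.334 mm = 67.134 mm; the sum is limited to 1 decimal place (3 s.f.).
Carrying full precision, 67.134 × 0.514 = 34.506876 mm; 0.514 has 3 s.f., so the result keeps min(3, 3) = 3 s.f.
Rounded to 3 significant figures: 34.5 mm.

34.5 mm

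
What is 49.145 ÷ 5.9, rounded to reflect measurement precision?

49.145 ÷ 5.9 = 8.32966101695…
Multiplication/division keeps the fewest significant figures: 49.145 → 5 s.f., 5.9 → 2 s.f.; limit is 2.
Rounded to 2 significant figures: 8.3.

8.3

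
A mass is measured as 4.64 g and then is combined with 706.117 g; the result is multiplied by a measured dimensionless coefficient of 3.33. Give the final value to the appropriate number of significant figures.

2.37 × 10³ g

4.64 g + 706.117 g = 710.757 g; the sum is limited to 2 decimal places (5 s.f.).
Carrying full precision, 710.757 × 3.33 = 2366.82081 g; 3.33 has 3 s.f., so the result keeps min(5, 3) = 3 s.f.
Rounded to 3 significant figures: 2.37 × 10³ g.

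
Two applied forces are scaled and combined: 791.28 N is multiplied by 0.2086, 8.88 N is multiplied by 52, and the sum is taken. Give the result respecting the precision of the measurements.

791.28 × 0.2086 = 165.061008 → 165.1 N (4 s.f., last digit at the 10^-1 place).
8.88 × 52 = 461.76 → 4.6 × 10^2 N (2 s.f., last digit at the 10^1 place).
Sum: 626.821008 N; keep the coarser place, 10^1.
Result: 6.3 × 10^2 N.

6.3 × 10^2 N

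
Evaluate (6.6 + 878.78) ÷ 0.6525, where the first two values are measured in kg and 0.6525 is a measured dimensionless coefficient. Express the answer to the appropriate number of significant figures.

6.6 kg + 878.78 kg = 885.38 kg; the sum is limited to 1 decimal place (4 s.f.).
Carrying full precision, 885.38 ÷ 0.6525 = 1356.90421456… kg; 0.6525 has 4 s.f., so the result keeps min(4, 4) = 4 s.f.
Rounded to 4 significant figures: 1357 kg.

1357 kg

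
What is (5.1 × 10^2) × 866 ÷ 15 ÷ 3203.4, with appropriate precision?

9.2

(5.1 × 10^2) × 866 ÷ 15 ÷ 3203.4 = 9.1914840482…
Multiplication/division keeps the fewest significant figures: 5.1 × 10^2 → 2 s.f., 866 → 3 s.f., 15 → 2 s.f., 3203.4 → 5 s.f.; limit is 2.
Rounded to 2 significant figures: 9.2.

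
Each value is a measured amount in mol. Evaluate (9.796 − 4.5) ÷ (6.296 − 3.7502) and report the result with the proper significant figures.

9.796 − 4.5 = 5.296, limited to 1 d.p. → 2 s.f.; 6.296 − 3.7502 = 2.5458, limited to 3 d.p. → 4 s.f.
Carrying full precision, 5.296 ÷ 2.5458 = 2.08028910362…; keep min(2, 4) = 2 s.f.
Rounded to 2 significant figures: 2.1.

2.1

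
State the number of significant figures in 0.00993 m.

3

0.00993: leading zeros are not significant.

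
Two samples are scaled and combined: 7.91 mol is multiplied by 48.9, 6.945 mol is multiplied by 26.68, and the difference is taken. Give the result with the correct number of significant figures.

2.02 × 10² mol

7.91 × 48.9 = 386.799 → 387 mol (3 s.f., last digit at the 10^0 place).
6.945 × 26.68 = 185.2926 → 185.3 mol (4 s.f., last digit at the 10^-1 place).
Difference: 201.5064 mol; keep the coarser place, 10^0.
Result: 2.02 × 10² mol.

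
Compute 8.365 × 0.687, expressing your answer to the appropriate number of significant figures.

8.365 × 0.687 = 5.746755
Multiplication/division keeps the fewest significant figures: 8.365 → 4 s.f., 0.687 → 3 s.f.; limit is 3.
Rounded to 3 significant figures: 5.75.

5.75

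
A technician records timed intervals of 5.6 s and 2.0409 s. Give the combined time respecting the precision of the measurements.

7.6 s

5.6 s + 2.0409 s = 7.6409 s.
Addition/subtraction keeps the fewest decimal places: 5.6 → 1 decimal place, 2.0409 → 4 decimal places; limit is 1.
Rounded to 1 decimal place: 7.6 s.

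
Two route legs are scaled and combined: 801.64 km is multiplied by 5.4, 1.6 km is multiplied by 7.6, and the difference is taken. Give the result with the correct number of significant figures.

4.3 × 10^3 km

801.64 × 5.4 = 4328.856 → 4.3 × 10^3 km (2 s.f., last digit at the 10^2 place).
1.6 × 7.6 = 12.16 → 12 km (2 s.f., last digit at the 10^0 place).
Difference: 4316.696 km; keep the coarser place, 10^2.
Result: 4.3 × 10^3 km.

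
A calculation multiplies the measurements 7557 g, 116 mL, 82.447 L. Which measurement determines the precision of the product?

116 mL

7557 g → 4 s.f.; 116 mL → 3 s.f.; 82.447 L → 5 s.f.
The fewest is 3 significant figures, from 116 mL.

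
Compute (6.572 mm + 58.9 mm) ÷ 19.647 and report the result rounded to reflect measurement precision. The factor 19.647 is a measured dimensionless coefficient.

6.572 mm + 58.9 mm = 65.472 mm; the sum is limited to 1 decimal place (3 s.f.).
Carrying full precision, 65.472 ÷ 19.647 = 3.33241716293… mm; 19.647 has 5 s.f., so the result keeps min(3, 5) = 3 s.f.
Rounded to 3 significant figures: 3.33 mm.

3.33 mm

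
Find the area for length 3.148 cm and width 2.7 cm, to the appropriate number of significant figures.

area = 3.148 cm × 2.7 cm = 8.4996 cm².
3.148 has 4 significant figures; 2.7 has 2.
Division/multiplication keeps the fewest: 2 significant figures.
Rounded: 8.5 cm².

8.5 cm²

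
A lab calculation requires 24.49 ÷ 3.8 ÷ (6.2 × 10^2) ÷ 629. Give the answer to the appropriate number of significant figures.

24.49 ÷ 3.8 ÷ (6.2 × 10^2) ÷ 629 = 0.0000165258137394…
Multiplication/division keeps the fewest significant figures: 24.49 → 4 s.f., 3.8 → 2 s.f., 6.2 × 10^2 → 2 s.f., 629 → 3 s.f.; limit is 2.
Rounded to 2 significant figures: 1.7 × 10^-5.

1.7 × 10^-5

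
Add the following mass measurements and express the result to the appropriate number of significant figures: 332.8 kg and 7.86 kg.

3.407 × 10² kg

332.8 kg + 7.86 kg = 340.66 kg.
Addition/subtraction keeps the fewest decimal places: 332.8 → 1 decimal place, 7.86 → 2 decimal places; limit is 1.
Rounded to 1 decimal place: 3.407 × 10² kg.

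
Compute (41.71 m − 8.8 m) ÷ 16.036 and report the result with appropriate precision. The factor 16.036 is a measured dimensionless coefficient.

41.71 m − 8.8 m = 32.91 m; the difference is limited to 1 decimal place (3 s.f.).
Carrying full precision, 32.91 ÷ 16.036 = 2.0522574208… m; 16.036 has 5 s.f., so the result keeps min(3, 5) = 3 s.f.
Rounded to 3 significant figures: 2.05 m.

2.05 m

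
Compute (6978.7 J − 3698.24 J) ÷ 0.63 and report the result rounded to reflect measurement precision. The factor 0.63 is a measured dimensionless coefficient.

6978.7 J − 3698.24 J = 3280.46 J; the difference is limited to 1 decimal place (5 s.f.).
Carrying full precision, 3280.46 ÷ 0.63 = 5207.07936508… J; 0.63 has 2 s.f., so the result keeps min(5, 2) = 2 s.f.
Rounded to 2 significant figures: 5.2 × 10³ J.

5.2 × 10³ J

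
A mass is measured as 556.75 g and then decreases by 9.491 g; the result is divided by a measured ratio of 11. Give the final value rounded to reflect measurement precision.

556.75 g − 9.491 g = 547.259 g; the difference is limited to 2 decimal places (5 s.f.).
Carrying full precision, 547.259 ÷ 11 = 49.7508181818… g; 11 has 2 s.f., so the result keeps min(5, 2) = 2 s.f.
Rounded to 2 significant figures: 5.0 × 10¹ g.

5.0 × 10¹ g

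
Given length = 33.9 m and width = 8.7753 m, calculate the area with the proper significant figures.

297 m²

area = 33.9 m × 8.7753 m = 297.48267 m².
33.9 has 3 significant figures; 8.7753 has 5.
Division/multiplication keeps the fewest: 3 significant figures.
Rounded: 297 m².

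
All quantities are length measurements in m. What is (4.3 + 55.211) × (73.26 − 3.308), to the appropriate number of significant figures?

4.16 × 10^3 m²

4.3 + 55.211 = 59.511, limited to 1 d.p. → 3 s.f.; 73.26 − 3.308 = 69.952, limited to 2 d.p. → 4 s.f.
Carrying full precision, 59.511 × 69.952 = 4162.913472; keep min(3, 4) = 3 s.f.
Rounded to 3 significant figures: 4.16 × 10^3 m².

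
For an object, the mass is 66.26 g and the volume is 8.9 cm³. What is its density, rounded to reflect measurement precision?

density = 66.26 g ÷ 8.9 cm³ = 7.44494382022… g/cm³.
66.26 has 4 significant figures; 8.9 has 2.
Division/multiplication keeps the fewest: 2 significant figures.
Rounded: 7.4 g/cm³.

7.4 g/cm³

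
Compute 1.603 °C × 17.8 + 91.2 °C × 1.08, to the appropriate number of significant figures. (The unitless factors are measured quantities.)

1.603 × 17.8 = 28.5334 → 28.5 °C (3 s.f., last digit at the 10^-1 place).
91.2 × 1.08 = 98.496 → 98.5 °C (3 s.f., last digit at the 10^-1 place).
Sum: 127.0294 °C; keep the coarser place, 10^-1.
Result: 127.0 °C.

127.0 °C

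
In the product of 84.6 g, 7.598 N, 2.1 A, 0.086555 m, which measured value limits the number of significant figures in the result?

2.1 A

84.6 g → 3 s.f.; 7.598 N → 4 s.f.; 2.1 A → 2 s.f.; 0.086555 m → 5 s.f.
The fewest is 2 significant figures, from 2.1 A.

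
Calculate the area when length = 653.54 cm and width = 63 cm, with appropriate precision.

4.1 × 10⁴ cm²

area = 653.54 cm × 63 cm = 41173.02 cm².
653.54 has 5 significant figures; 63 has 2.
Division/multiplication keeps the fewest: 2 significant figures.
Rounded: 4.1 × 10⁴ cm².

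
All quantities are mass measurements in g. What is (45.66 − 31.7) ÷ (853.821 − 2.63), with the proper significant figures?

45.66 − 31.7 = 13.96, limited to 1 d.p. → 3 s.f.; 853.821 − 2.63 = 851.191, limited to 2 d.p. → 5 s.f.
Carrying full precision, 13.96 ÷ 851.191 = 0.0164005493479…; keep min(3, 5) = 3 s.f.
Rounded to 3 significant figures: 1.64 × 10⁻².

1.64 × 10⁻²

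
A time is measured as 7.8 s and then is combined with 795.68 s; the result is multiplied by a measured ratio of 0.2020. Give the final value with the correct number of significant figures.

7.8 s + 795.68 s = 803.48 s; the sum is limited to 1 decimal place (4 s.f.).
Carrying full precision, 803.48 × 0.2020 = 162.30296 s; 0.2020 has 4 s.f., so the result keeps min(4, 4) = 4 s.f.
Rounded to 4 significant figures: 1.623 × 10² s.

1.623 × 10² s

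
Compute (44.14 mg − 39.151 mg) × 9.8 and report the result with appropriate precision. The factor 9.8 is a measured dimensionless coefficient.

44.14 mg − 39.151 mg = 4.989 mg; the difference is limited to 2 decimal places (3 s.f.).
Carrying full precision, 4.989 × 9.8 = 48.8922 mg; 9.8 has 2 s.f., so the result keeps min(3, 2) = 2 s.f.
Rounded to 2 significant figures: 49 mg.

49 mg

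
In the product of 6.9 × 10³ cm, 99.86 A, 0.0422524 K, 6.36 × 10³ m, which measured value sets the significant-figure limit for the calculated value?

6.9 × 10³ cm

6.9 × 10³ cm → 2 s.f.; 99.86 A → 4 s.f.; 0.0422524 K → 6 s.f.; 6.36 × 10³ m → 3 s.f.
The fewest is 2 significant figures, from 6.9 × 10³ cm.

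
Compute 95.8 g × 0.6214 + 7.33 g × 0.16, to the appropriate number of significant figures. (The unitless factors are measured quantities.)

95.8 × 0.6214 = 59.53012 → 59.5 g (3 s.f., last digit at the 10^-1 place).
7.33 × 0.16 = 1.1728 → 1.2 g (2 s.f., last digit at the 10^-1 place).
Sum: 60.70292 g; keep the coarser place, 10^-1.
Result: 60.7 g.

60.7 g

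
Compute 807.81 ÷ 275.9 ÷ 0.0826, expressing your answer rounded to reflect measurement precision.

807.81 ÷ 275.9 ÷ 0.0826 = 35.4468361085…
Multiplication/division keeps the fewest significant figures: 807.81 → 5 s.f., 275.9 → 4 s.f., 0.0826 → 3 s.f.; limit is 3.
Rounded to 3 significant figures: 35.4.

35.4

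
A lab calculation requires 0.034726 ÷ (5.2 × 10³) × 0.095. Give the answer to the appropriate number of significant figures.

0.034726 ÷ (5.2 × 10³) × 0.095 = 6.34417307692 × 10^-7…
Multiplication/division keeps the fewest significant figures: 0.034726 → 5 s.f., 5.2 × 10³ → 2 s.f., 0.095 → 2 s.f.; limit is 2.
Rounded to 2 significant figures: 6.3 × 10⁻⁷.

6.3 × 10⁻⁷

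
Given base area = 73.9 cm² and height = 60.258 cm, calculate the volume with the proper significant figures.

volume = 73.9 cm² × 60.258 cm = 4453.0662 cm³.
73.9 has 3 significant figures; 60.258 has 5.
Division/multiplication keeps the fewest: 3 significant figures.
Rounded: 4.45 × 10^3 cm³.

4.45 × 10^3 cm³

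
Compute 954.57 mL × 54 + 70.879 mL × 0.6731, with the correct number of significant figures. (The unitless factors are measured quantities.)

5.2 × 10^4 mL

954.57 × 54 = 51546.78 → 5.2 × 10^4 mL (2 s.f., last digit at the 10^3 place).
70.879 × 0.6731 = 47.7086549 → 47.71 mL (4 s.f., last digit at the 10^-2 place).
Sum: 51594.4886549 mL; keep the coarser place, 10^3.
Result: 5.2 × 10^4 mL.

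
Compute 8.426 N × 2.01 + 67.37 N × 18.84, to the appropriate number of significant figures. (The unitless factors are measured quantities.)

1286 N

8.426 × 2.01 = 16.93626 → 16.9 N (3 s.f., last digit at the 10^-1 place).
67.37 × 18.84 = 1269.2508 → 1.269 × 10^3 N (4 s.f., last digit at the 10^0 place).
Sum: 1286.18706 N; keep the coarser place, 10^0.
Result: 1286 N.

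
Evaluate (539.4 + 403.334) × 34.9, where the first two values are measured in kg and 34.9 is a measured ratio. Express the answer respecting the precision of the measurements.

3.29 × 10^4 kg

539.4 kg + 403.334 kg = 942.734 kg; the sum is limited to 1 decimal place (4 s.f.).
Carrying full precision, 942.734 × 34.9 = 32901.4166 kg; 34.9 has 3 s.f., so the result keeps min(4, 3) = 3 s.f.
Rounded to 3 significant figures: 3.29 × 10^4 kg.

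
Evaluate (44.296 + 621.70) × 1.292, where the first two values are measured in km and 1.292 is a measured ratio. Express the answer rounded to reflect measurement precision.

44.296 km + 621.70 km = 665.996 km; the sum is limited to 2 decimal places (5 s.f.).
Carrying full precision, 665.996 × 1.292 = 860.466832 km; 1.292 has 4 s.f., so the result keeps min(5, 4) = 4 s.f.
Rounded to 4 significant figures: 860.5 km.

860.5 km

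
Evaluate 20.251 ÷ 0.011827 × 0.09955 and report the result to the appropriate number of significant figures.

170.5

20.251 ÷ 0.011827 × 0.09955 = 170.456332967…
Multiplication/division keeps the fewest significant figures: 20.251 → 5 s.f., 0.011827 → 5 s.f., 0.09955 → 4 s.f.; limit is 4.
Rounded to 4 significant figures: 170.5.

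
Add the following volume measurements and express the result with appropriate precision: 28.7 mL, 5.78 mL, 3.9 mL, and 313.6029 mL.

28.7 mL + 5.78 mL + 3.9 mL + 313.6029 mL = 351.9829 mL.
Addition/subtraction keeps the fewest decimal places: 28.7 → 1 decimal place, 5.78 → 2 decimal places, 3.9 → 1 decimal place, 313.6029 → 4 decimal places; limit is 1.
Rounded to 1 decimal place: 352.0 mL.

352.0 mL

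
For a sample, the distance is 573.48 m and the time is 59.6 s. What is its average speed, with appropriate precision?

9.62 m/s

average speed = 573.48 m ÷ 59.6 s = 9.62214765101… m/s.
573.48 has 5 significant figures; 59.6 has 3.
Division/multiplication keeps the fewest: 3 significant figures.
Rounded: 9.62 m/s.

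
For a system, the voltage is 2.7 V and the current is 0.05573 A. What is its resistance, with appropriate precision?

resistance = 2.7 V ÷ 0.05573 A = 48.4478736767… Ω.
2.7 has 2 significant figures; 0.05573 has 4.
Division/multiplication keeps the fewest: 2 significant figures.
Rounded: 48 Ω.

48 Ω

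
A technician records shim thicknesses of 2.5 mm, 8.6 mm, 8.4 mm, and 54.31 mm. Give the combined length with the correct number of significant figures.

73.8 mm

2.5 mm + 8.6 mm + 8.4 mm + 54.31 mm = 73.81 mm.
Addition/subtraction keeps the fewest decimal places: 2.5 → 1 decimal place, 8.6 → 1 decimal place, 8.4 → 1 decimal place, 54.31 → 2 decimal places; limit is 1.
Rounded to 1 decimal place: 73.8 mm.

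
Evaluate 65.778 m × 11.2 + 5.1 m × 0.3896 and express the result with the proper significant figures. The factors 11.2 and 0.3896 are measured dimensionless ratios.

739 m

65.778 × 11.2 = 736.7136 → 737 m (3 s.f., last digit at the 10^0 place).
5.1 × 0.3896 = 1.98696 → 2.0 m (2 s.f., last digit at the 10^-1 place).
Sum: 738.70056 m; keep the coarser place, 10^0.
Result: 739 m.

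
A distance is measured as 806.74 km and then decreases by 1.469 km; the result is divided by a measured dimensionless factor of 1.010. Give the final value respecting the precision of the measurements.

797.3 km

806.74 km − 1.469 km = 805.271 km; the difference is limited to 2 decimal places (5 s.f.).
Carrying full precision, 805.271 ÷ 1.010 = 797.298019802… km; 1.010 has 4 s.f., so the result keeps min(5, 4) = 4 s.f.
Rounded to 4 significant figures: 797.3 km.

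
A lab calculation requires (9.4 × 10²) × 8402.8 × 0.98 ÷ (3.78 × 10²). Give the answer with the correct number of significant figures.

2.0 × 10⁴

(9.4 × 10²) × 8402.8 × 0.98 ÷ (3.78 × 10²) = 20477.9348148…
Multiplication/division keeps the fewest significant figures: 9.4 × 10² → 2 s.f., 8402.8 → 5 s.f., 0.98 → 2 s.f., 3.78 × 10² → 3 s.f.; limit is 2.
Rounded to 2 significant figures: 2.0 × 10⁴.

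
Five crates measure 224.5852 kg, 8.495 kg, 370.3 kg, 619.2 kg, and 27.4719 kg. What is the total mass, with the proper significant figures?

1250.1 kg

224.5852 kg + 8.495 kg + 370.3 kg + 619.2 kg + 27.4719 kg = 1250.0521 kg.
Addition/subtraction keeps the fewest decimal places: 224.5852 → 4 decimal places, 8.495 → 3 decimal places, 370.3 → 1 decimal place, 619.2 → 1 decimal place, 27.4719 → 4 decimal places; limit is 1.
Rounded to 1 decimal place: 1250.1 kg.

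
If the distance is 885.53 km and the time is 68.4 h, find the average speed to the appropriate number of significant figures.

average speed = 885.53 km ÷ 68.4 h = 12.9463450292… km/h.
885.53 has 5 significant figures; 68.4 has 3.
Division/multiplication keeps the fewest: 3 significant figures.
Rounded: 12.9 km/h.

12.9 km/h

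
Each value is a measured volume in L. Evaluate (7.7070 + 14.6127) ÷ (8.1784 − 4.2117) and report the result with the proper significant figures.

7.7070 + 14.6127 = 22.3197, limited to 4 d.p. → 6 s.f.; 8.1784 − 4.2117 = 3.9667, limited to 4 d.p. → 5 s.f.
Carrying full precision, 22.3197 ÷ 3.9667 = 5.62676784229…; keep min(6, 5) = 5 s.f.
Rounded to 5 significant figures: 5.6268.

5.6268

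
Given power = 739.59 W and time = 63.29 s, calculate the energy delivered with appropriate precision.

energy delivered = 739.59 W × 63.29 s = 46808.6511 J.
739.59 has 5 significant figures; 63.29 has 4.
Division/multiplication keeps the fewest: 4 significant figures.
Rounded: 4.681 × 10⁴ J.

4.681 × 10⁴ J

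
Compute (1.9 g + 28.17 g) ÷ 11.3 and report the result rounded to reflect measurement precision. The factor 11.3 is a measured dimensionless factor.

1.9 g + 28.17 g = 30.07 g; the sum is limited to 1 decimal place (3 s.f.).
Carrying full precision, 30.07 ÷ 11.3 = 2.6610619469… g; 11.3 has 3 s.f., so the result keeps min(3, 3) = 3 s.f.
Rounded to 3 significant figures: 2.66 g.

2.66 g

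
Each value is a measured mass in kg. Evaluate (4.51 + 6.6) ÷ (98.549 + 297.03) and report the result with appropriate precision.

4.51 + 6.6 = 11.11, limited to 1 d.p. → 3 s.f.; 98.549 + 297.03 = 395.579, limited to 2 d.p. → 5 s.f.
Carrying full precision, 11.11 ÷ 395.579 = 0.0280854140387…; keep min(3, 5) = 3 s.f.
Rounded to 3 significant figures: 0.0281.

0.0281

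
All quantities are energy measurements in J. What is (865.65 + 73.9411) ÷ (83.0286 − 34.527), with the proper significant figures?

865.65 + 73.9411 = 939.5911, limited to 2 d.p. → 5 s.f.; 83.0286 − 34.527 = 48.5016, limited to 3 d.p. → 5 s.f.
Carrying full precision, 939.5911 ÷ 48.5016 = 19.3723732825…; keep min(5, 5) = 5 s.f.
Rounded to 5 significant figures: 19.372.

19.372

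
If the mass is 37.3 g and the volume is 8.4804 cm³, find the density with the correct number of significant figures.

density = 37.3 g ÷ 8.4804 cm³ = 4.39837743503… g/cm³.
37.3 has 3 significant figures; 8.4804 has 5.
Division/multiplication keeps the fewest: 3 significant figures.
Rounded: 4.40 g/cm³.

4.40 g/cm³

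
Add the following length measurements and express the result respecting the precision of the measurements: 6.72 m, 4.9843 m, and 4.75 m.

16.45 m

6.72 m + 4.9843 m + 4.75 m = 16.4543 m.
Addition/subtraction keeps the fewest decimal places: 6.72 → 2 decimal places, 4.9843 → 4 decimal places, 4.75 → 2 decimal places; limit is 2.
Rounded to 2 decimal places: 16.45 m.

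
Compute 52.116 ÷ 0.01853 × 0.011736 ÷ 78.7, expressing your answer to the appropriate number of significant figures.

0.419

52.116 ÷ 0.01853 × 0.011736 ÷ 78.7 = 0.419412166541…
Multiplication/division keeps the fewest significant figures: 52.116 → 5 s.f., 0.01853 → 4 s.f., 0.011736 → 5 s.f., 78.7 → 3 s.f.; limit is 3.
Rounded to 3 significant figures: 0.419.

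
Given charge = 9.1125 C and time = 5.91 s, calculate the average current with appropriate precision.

average current = 9.1125 C ÷ 5.91 s = 1.54187817259… A.
9.1125 has 5 significant figures; 5.91 has 3.
Division/multiplication keeps the fewest: 3 significant figures.
Rounded: 1.54 A.

1.54 A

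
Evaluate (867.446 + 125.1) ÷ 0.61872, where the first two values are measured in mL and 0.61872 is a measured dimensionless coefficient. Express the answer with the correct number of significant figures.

1.604 × 10^3 mL

867.446 mL + 125.1 mL = 992.546 mL; the sum is limited to 1 decimal place (4 s.f.).
Carrying full precision, 992.546 ÷ 0.61872 = 1604.19252651… mL; 0.61872 has 5 s.f., so the result keeps min(4, 5) = 4 s.f.
Rounded to 4 significant figures: 1.604 × 10^3 mL.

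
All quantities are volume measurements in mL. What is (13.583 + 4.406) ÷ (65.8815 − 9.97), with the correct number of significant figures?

13.583 + 4.406 = 17.989, limited to 3 d.p. → 5 s.f.; 65.8815 − 9.97 = 55.9115, limited to 2 d.p. → 4 s.f.
Carrying full precision, 17.989 ÷ 55.9115 = 0.321740607925…; keep min(5, 4) = 4 s.f.
Rounded to 4 significant figures: 0.3217.

0.3217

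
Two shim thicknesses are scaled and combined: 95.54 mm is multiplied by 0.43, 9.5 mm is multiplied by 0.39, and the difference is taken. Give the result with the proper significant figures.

37 mm

95.54 × 0.43 = 41.0822 → 41 mm (2 s.f., last digit at the 10^0 place).
9.5 × 0.39 = 3.705 → 3.7 mm (2 s.f., last digit at the 10^-1 place).
Difference: 37.3772 mm; keep the coarser place, 10^0.
Result: 37 mm.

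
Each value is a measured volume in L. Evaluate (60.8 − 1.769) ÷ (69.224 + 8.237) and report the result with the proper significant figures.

60.8 − 1.769 = 59.031, limited to 1 d.p. → 3 s.f.; 69.224 + 8.237 = 77.461, limited to 3 d.p. → 5 s.f.
Carrying full precision, 59.031 ÷ 77.461 = 0.762073817792…; keep min(3, 5) = 3 s.f.
Rounded to 3 significant figures: 0.762.

0.762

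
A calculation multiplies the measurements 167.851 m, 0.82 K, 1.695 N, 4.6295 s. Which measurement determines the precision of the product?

0.82 K

167.851 m → 6 s.f.; 0.82 K → 2 s.f.; 1.695 N → 4 s.f.; 4.6295 s → 5 s.f.
The fewest is 2 significant figures, from 0.82 K.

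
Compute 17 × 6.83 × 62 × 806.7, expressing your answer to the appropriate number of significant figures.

5.8 × 10⁶

17 × 6.83 × 62 × 806.7 = 5807288.094
Multiplication/division keeps the fewest significant figures: 17 → 2 s.f., 6.83 → 3 s.f., 62 → 2 s.f., 806.7 → 4 s.f.; limit is 2.
Rounded to 2 significant figures: 5.8 × 10⁶.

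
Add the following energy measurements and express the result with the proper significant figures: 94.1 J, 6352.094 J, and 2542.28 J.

8988.5 J

94.1 J + 6352.094 J + 2542.28 J = 8988.474 J.
Addition/subtraction keeps the fewest decimal places: 94.1 → 1 decimal place, 6352.094 → 3 decimal places, 2542.28 → 2 decimal places; limit is 1.
Rounded to 1 decimal place: 8988.5 J.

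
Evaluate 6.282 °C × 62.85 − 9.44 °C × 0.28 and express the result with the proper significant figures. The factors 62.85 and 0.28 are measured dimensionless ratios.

6.282 × 62.85 = 394.8237 → 394.8 °C (4 s.f., last digit at the 10^-1 place).
9.44 × 0.28 = 2.6432 → 2.6 °C (2 s.f., last digit at the 10^-1 place).
Difference: 392.1805 °C; keep the coarser place, 10^-1.
Result: 392.2 °C.

392.2 °C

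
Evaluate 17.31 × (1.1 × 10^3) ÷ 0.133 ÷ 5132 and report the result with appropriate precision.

17.31 × (1.1 × 10^3) ÷ 0.133 ÷ 5132 = 27.8966121461…
Multiplication/division keeps the fewest significant figures: 17.31 → 4 s.f., 1.1 × 10^3 → 2 s.f., 0.133 → 3 s.f., 5132 → 4 s.f.; limit is 2.
Rounded to 2 significant figures: 28.

28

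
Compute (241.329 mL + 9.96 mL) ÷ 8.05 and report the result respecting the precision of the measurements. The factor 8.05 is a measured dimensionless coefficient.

241.329 mL + 9.96 mL = 251.289 mL; the sum is limited to 2 decimal places (5 s.f.).
Carrying full precision, 251.289 ÷ 8.05 = 31.2160248447… mL; 8.05 has 3 s.f., so the result keeps min(5, 3) = 3 s.f.
Rounded to 3 significant figures: 31.2 mL.

31.2 mL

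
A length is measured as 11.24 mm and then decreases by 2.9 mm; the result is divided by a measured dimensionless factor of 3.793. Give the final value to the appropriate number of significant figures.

2.2 mm

11.24 mm − 2.9 mm = 8.34 mm; the difference is limited to 1 decimal place (2 s.f.).
Carrying full precision, 8.34 ÷ 3.793 = 2.19878723965… mm; 3.793 has 4 s.f., so the result keeps min(2, 4) = 2 s.f.
Rounded to 2 significant figures: 2.2 mm.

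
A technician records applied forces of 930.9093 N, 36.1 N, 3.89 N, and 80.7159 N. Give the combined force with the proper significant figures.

1051.6 N

930.9093 N + 36.1 N + 3.89 N + 80.7159 N = 1051.6152 N.
Addition/subtraction keeps the fewest decimal places: 930.9093 → 4 decimal places, 36.1 → 1 decimal place, 3.89 → 2 decimal places, 80.7159 → 4 decimal places; limit is 1.
Rounded to 1 decimal place: 1051.6 N.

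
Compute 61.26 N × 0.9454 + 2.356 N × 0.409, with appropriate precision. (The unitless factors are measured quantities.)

61.26 × 0.9454 = 57.915204 → 57.92 N (4 s.f., last digit at the 10^-2 place).
2.356 × 0.409 = 0.963604 → 0.964 N (3 s.f., last digit at the 10^-3 place).
Sum: 58.878808 N; keep the coarser place, 10^-2.
Result: 58.88 N.

58.88 N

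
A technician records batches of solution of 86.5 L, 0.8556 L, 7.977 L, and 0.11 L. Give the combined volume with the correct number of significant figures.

95.4 L

86.5 L + 0.8556 L + 7.977 L + 0.11 L = 95.4426 L.
Addition/subtraction keeps the fewest decimal places: 86.5 → 1 decimal place, 0.8556 → 4 decimal places, 7.977 → 3 decimal places, 0.11 → 2 decimal places; limit is 1.
Rounded to 1 decimal place: 95.4 L.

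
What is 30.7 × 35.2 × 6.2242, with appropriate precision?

30.7 × 35.2 × 6.2242 = 6726.119488
Multiplication/division keeps the fewest significant figures: 30.7 → 3 s.f., 35.2 → 3 s.f., 6.2242 → 5 s.f.; limit is 3.
Rounded to 3 significant figures: 6.73 × 10³.

6.73 × 10³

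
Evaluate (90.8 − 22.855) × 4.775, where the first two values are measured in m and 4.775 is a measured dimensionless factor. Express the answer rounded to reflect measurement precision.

90.8 m − 22.855 m = 67.945 m; the difference is limited to 1 decimal place (3 s.f.).
Carrying full precision, 67.945 × 4.775 = 324.437375 m; 4.775 has 4 s.f., so the result keeps min(3, 4) = 3 s.f.
Rounded to 3 significant figures: 324 m.

324 m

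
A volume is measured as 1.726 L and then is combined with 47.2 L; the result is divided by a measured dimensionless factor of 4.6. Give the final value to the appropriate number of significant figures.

1.726 L + 47.2 L = 48.926 L; the sum is limited to 1 decimal place (3 s.f.).
Carrying full precision, 48.926 ÷ 4.6 = 10.6360869565… L; 4.6 has 2 s.f., so the result keeps min(3, 2) = 2 s.f.
Rounded to 2 significant figures: 11 L.

11 L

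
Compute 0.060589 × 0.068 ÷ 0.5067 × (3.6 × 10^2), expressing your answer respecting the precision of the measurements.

2.9

0.060589 × 0.068 ÷ 0.5067 × (3.6 × 10^2) = 2.92721278863…
Multiplication/division keeps the fewest significant figures: 0.060589 → 5 s.f., 0.068 → 2 s.f., 0.5067 → 4 s.f., 3.6 × 10^2 → 2 s.f.; limit is 2.
Rounded to 2 significant figures: 2.9.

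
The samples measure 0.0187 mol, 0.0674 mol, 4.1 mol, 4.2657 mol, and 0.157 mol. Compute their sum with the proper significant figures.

0.0187 mol + 0.0674 mol + 4.1 mol + 4.2657 mol + 0.157 mol = 8.6088 mol.
Addition/subtraction keeps the fewest decimal places: 0.0187 → 4 decimal places, 0.0674 → 4 decimal places, 4.1 → 1 decimal place, 4.2657 → 4 decimal places, 0.157 → 3 decimal places; limit is 1.
Rounded to 1 decimal place: 8.6 mol.

8.6 mol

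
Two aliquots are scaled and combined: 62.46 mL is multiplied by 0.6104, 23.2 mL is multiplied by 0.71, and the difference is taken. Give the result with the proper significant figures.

22 mL

62.46 × 0.6104 = 38.125584 → 38.13 mL (4 s.f., last digit at the 10^-2 place).
23.2 × 0.71 = 16.472 → 16 mL (2 s.f., last digit at the 10^0 place).
Difference: 21.653584 mL; keep the coarser place, 10^0.
Result: 22 mL.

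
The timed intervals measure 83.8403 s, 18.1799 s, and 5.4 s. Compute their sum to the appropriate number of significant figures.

107.4 s

83.8403 s + 18.1799 s + 5.4 s = 107.4202 s.
Addition/subtraction keeps the fewest decimal places: 83.8403 → 4 decimal places, 18.1799 → 4 decimal places, 5.4 → 1 decimal place; limit is 1.
Rounded to 1 decimal place: 107.4 s.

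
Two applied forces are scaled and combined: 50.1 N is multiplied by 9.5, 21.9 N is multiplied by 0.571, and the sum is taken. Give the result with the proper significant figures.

50.1 × 9.5 = 475.95 → 4.8 × 10^2 N (2 s.f., last digit at the 10^1 place).
21.9 × 0.571 = 12.5049 → 12.5 N (3 s.f., last digit at the 10^-1 place).
Sum: 488.4549 N; keep the coarser place, 10^1.
Result: 4.9 × 10^2 N.

4.9 × 10^2 N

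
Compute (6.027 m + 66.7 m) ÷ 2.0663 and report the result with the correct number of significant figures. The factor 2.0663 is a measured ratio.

35.2 m

6.027 m + 66.7 m = 72.727 m; the sum is limited to 1 decimal place (3 s.f.).
Carrying full precision, 72.727 ÷ 2.0663 = 35.1967284518… m; 2.0663 has 5 s.f., so the result keeps min(3, 5) = 3 s.f.
Rounded to 3 significant figures: 35.2 m.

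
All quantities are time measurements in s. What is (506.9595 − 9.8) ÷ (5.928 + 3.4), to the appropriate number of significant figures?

506.9595 − 9.8 = 497.1595, limited to 1 d.p. → 4 s.f.; 5.928 + 3.4 = 9.328, limited to 1 d.p. → 2 s.f.
Carrying full precision, 497.1595 ÷ 9.328 = 53.2975450257…; keep min(4, 2) = 2 s.f.
Rounded to 2 significant figures: 53.

53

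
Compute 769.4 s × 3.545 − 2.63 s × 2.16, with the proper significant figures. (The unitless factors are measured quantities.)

2.722 × 10^3 s

769.4 × 3.545 = 2727.523 → 2.728 × 10^3 s (4 s.f., last digit at the 10^0 place).
2.63 × 2.16 = 5.6808 → 5.68 s (3 s.f., last digit at the 10^-2 place).
Difference: 2721.8422 s; keep the coarser place, 10^0.
Result: 2.722 × 10^3 s.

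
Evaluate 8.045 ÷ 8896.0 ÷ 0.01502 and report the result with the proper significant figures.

8.045 ÷ 8896.0 ÷ 0.01502 = 0.0602089899319…
Multiplication/division keeps the fewest significant figures: 8.045 → 4 s.f., 8896.0 → 5 s.f., 0.01502 → 4 s.f.; limit is 4.
Rounded to 4 significant figures: 0.06021.

0.06021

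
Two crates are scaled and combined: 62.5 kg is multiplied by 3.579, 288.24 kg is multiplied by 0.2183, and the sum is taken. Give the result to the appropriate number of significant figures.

287 kg

62.5 × 3.579 = 223.6875 → 224 kg (3 s.f., last digit at the 10^0 place).
288.24 × 0.2183 = 62.922792 → 62.92 kg (4 s.f., last digit at the 10^-2 place).
Sum: 286.610292 kg; keep the coarser place, 10^0.
Result: 287 kg.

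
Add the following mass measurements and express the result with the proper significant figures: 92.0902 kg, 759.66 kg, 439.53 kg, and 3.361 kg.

92.0902 kg + 759.66 kg + 439.53 kg + 3.361 kg = 1294.6412 kg.
Addition/subtraction keeps the fewest decimal places: 92.0902 → 4 decimal places, 759.66 → 2 decimal places, 439.53 → 2 decimal places, 3.361 → 3 decimal places; limit is 2.
Rounded to 2 decimal places: 1294.64 kg.

1294.64 kg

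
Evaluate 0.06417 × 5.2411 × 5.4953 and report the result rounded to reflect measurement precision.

0.06417 × 5.2411 × 5.4953 = 1.84818691798…
Multiplication/division keeps the fewest significant figures: 0.06417 → 4 s.f., 5.2411 → 5 s.f., 5.4953 → 5 s.f.; limit is 4.
Rounded to 4 significant figures: 1.848.

1.848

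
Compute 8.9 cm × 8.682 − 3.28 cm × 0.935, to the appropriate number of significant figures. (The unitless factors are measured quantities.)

8.9 × 8.682 = 77.2698 → 77 cm (2 s.f., last digit at the 10^0 place).
3.28 × 0.935 = 3.0668 → 3.07 cm (3 s.f., last digit at the 10^-2 place).
Difference: 74.203 cm; keep the coarser place, 10^0.
Result: 74 cm.

74 cm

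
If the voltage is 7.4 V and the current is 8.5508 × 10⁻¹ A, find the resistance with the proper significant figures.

resistance = 7.4 V ÷ 8.5508 × 10⁻¹ A = 8.65416101417… Ω.
7.4 has 2 significant figures; 8.5508 × 10⁻¹ has 5.
Division/multiplication keeps the fewest: 2 significant figures.
Rounded: 8.7 Ω.

8.7 Ω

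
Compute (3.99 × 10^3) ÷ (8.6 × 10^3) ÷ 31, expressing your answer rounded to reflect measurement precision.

1.5 × 10^-2

(3.99 × 10^3) ÷ (8.6 × 10^3) ÷ 31 = 0.0149662415604…
Multiplication/division keeps the fewest significant figures: 3.99 × 10^3 → 3 s.f., 8.6 × 10^3 → 2 s.f., 31 → 2 s.f.; limit is 2.
Rounded to 2 significant figures: 1.5 × 10^-2.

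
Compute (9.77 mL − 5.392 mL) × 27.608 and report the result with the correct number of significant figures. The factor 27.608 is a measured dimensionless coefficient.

9.77 mL − 5.392 mL = 4.378 mL; the difference is limited to 2 decimal places (3 s.f.).
Carrying full precision, 4.378 × 27.608 = 120.867824 mL; 27.608 has 5 s.f., so the result keeps min(3, 5) = 3 s.f.
Rounded to 3 significant figures: 121 mL.

121 mL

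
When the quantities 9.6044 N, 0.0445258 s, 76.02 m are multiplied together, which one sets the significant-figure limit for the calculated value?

9.6044 N → 5 s.f.; 0.0445258 s → 6 s.f.; 76.02 m → 4 s.f.
The fewest is 4 significant figures, from 76.02 m.

76.02 m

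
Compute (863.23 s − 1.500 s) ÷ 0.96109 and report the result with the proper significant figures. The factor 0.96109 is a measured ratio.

896.62 s

863.23 s − 1.500 s = 861.730 s; the difference is limited to 2 decimal places (5 s.f.).
Carrying full precision, 861.730 ÷ 0.96109 = 896.617382347… s; 0.96109 has 5 s.f., so the result keeps min(5, 5) = 5 s.f.
Rounded to 5 significant figures: 896.62 s.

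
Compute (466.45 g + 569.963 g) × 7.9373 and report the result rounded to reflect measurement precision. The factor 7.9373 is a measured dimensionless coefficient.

8226.3 g

466.45 g + 569.963 g = 1036.413 g; the sum is limited to 2 decimal places (6 s.f.).
Carrying full precision, 1036.413 × 7.9373 = 8226.3209049 g; 7.9373 has 5 s.f., so the result keeps min(6, 5) = 5 s.f.
Rounded to 5 significant figures: 8226.3 g.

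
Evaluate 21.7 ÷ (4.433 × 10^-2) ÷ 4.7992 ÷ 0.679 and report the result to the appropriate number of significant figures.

21.7 ÷ (4.433 × 10^-2) ÷ 4.7992 ÷ 0.679 = 150.218485577…
Multiplication/division keeps the fewest significant figures: 21.7 → 3 s.f., 4.433 × 10^-2 → 4 s.f., 4.7992 → 5 s.f., 0.679 → 3 s.f.; limit is 3.
Rounded to 3 significant figures: 150.

150.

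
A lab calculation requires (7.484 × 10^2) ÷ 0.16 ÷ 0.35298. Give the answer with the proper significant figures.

(7.484 × 10^2) ÷ 0.16 ÷ 0.35298 = 13251.4590062…
Multiplication/division keeps the fewest significant figures: 7.484 × 10^2 → 4 s.f., 0.16 → 2 s.f., 0.35298 → 5 s.f.; limit is 2.
Rounded to 2 significant figures: 1.3 × 10^4.

1.3 × 10^4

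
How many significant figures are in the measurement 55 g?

2

55: every digit is nonzero and significant.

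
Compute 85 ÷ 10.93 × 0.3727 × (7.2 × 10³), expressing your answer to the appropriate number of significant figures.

85 ÷ 10.93 × 0.3727 × (7.2 × 10³) = 20868.4720952…
Multiplication/division keeps the fewest significant figures: 85 → 2 s.f., 10.93 → 4 s.f., 0.3727 → 4 s.f., 7.2 × 10³ → 2 s.f.; limit is 2.
Rounded to 2 significant figures: 2.1 × 10⁴.

2.1 × 10⁴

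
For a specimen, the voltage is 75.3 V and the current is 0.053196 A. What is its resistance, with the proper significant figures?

1.42 × 10³ Ω

resistance = 75.3 V ÷ 0.053196 A = 1415.51996391… Ω.
75.3 has 3 significant figures; 0.053196 has 5.
Division/multiplication keeps the fewest: 3 significant figures.
Rounded: 1.42 × 10³ Ω.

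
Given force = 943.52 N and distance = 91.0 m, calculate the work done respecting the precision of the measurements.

8.59 × 10⁴ J

work done = 943.52 N × 91.0 m = 85860.32 J.
943.52 has 5 significant figures; 91.0 has 3.
Division/multiplication keeps the fewest: 3 significant figures.
Rounded: 8.59 × 10⁴ J.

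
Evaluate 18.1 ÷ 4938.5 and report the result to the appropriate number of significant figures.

0.00367

18.1 ÷ 4938.5 = 0.00366508049003…
Multiplication/division keeps the fewest significant figures: 18.1 → 3 s.f., 4938.5 → 5 s.f.; limit is 3.
Rounded to 3 significant figures: 0.00367.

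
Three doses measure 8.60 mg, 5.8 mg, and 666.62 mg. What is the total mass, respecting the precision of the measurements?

8.60 mg + 5.8 mg + 666.62 mg = 681.02 mg.
Addition/subtraction keeps the fewest decimal places: 8.60 → 2 decimal places, 5.8 → 1 decimal place, 666.62 → 2 decimal places; limit is 1.
Rounded to 1 decimal place: 681.0 mg.

681.0 mg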